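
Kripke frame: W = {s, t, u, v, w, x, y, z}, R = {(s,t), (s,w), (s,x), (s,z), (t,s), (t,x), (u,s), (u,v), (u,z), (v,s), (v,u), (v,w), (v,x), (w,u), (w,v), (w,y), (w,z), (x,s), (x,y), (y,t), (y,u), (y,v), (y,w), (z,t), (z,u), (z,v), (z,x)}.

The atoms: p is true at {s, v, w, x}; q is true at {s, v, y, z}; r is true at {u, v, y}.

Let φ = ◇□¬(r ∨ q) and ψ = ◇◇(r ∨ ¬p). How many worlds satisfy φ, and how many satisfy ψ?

For ◇□¬(r ∨ q):
s: successors {t, w, x, z}; □¬(r ∨ q) there: t:F, w:F, x:F, z:F. ✗
t: successors {s, x}; □¬(r ∨ q) there: s:F, x:F. ✗
u: successors {s, v, z}; □¬(r ∨ q) there: s:F, v:F, z:F. ✗
v: successors {s, u, w, x}; □¬(r ∨ q) there: s:F, u:F, w:F, x:F. ✗
w: successors {u, v, y, z}; □¬(r ∨ q) there: u:F, v:F, y:F, z:F. ✗
x: successors {s, y}; □¬(r ∨ q) there: s:F, y:F. ✗
y: successors {t, u, v, w}; □¬(r ∨ q) there: t:F, u:F, v:F, w:F. ✗
z: successors {t, u, v, x}; □¬(r ∨ q) there: t:F, u:F, v:F, x:F. ✗
— 0 worlds.
For ◇◇(r ∨ ¬p):
s: successors {t, w, x, z}; ◇(r ∨ ¬p) there: t:F, w:T, x:T, z:T. ✓
t: successors {s, x}; ◇(r ∨ ¬p) there: s:T, x:T. ✓
u: successors {s, v, z}; ◇(r ∨ ¬p) there: s:T, v:T, z:T. ✓
v: successors {s, u, w, x}; ◇(r ∨ ¬p) there: s:T, u:T, w:T, x:T. ✓
w: successors {u, v, y, z}; ◇(r ∨ ¬p) there: u:T, v:T, y:T, z:T. ✓
x: successors {s, y}; ◇(r ∨ ¬p) there: s:T, y:T. ✓
y: successors {t, u, v, w}; ◇(r ∨ ¬p) there: t:F, u:T, v:T, w:T. ✓
z: successors {t, u, v, x}; ◇(r ∨ ¬p) there: t:F, u:T, v:T, x:T. ✓
— 8 worlds.

0 and 8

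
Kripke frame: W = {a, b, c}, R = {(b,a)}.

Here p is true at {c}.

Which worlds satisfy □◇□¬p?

{a, c}

a: no successors, so □◇□¬p holds vacuously. ✓
b: successors {a}; ◇□¬p there: a:F. ✗
c: no successors, so □◇□¬p holds vacuously. ✓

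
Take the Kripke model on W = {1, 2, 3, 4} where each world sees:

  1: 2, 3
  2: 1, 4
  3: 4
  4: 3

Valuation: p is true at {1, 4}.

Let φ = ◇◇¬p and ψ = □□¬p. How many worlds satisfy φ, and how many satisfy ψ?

For ◇◇¬p:
1: successors {2, 3}; ◇¬p there: 2:F, 3:F. ✗
2: successors {1, 4}; ◇¬p there: 1:T, 4:T. ✓
3: successors {4}; ◇¬p there: 4:T. ✓
4: successors {3}; ◇¬p there: 3:F. ✗
— 2 worlds.
For □□¬p:
1: successors {2, 3}; □¬p there: 2:F, 3:F. ✗
2: successors {1, 4}; □¬p there: 1:T, 4:T. ✓
3: successors {4}; □¬p there: 4:T. ✓
4: successors {3}; □¬p there: 3:F. ✗
— 2 worlds.

2 and 2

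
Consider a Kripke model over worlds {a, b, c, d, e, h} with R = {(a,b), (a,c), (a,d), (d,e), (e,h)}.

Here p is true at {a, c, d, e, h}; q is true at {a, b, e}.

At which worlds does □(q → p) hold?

{b, c, d, e, h}

a: successors {b, c, d}; q → p there: b:F, c:T, d:T. ✗
b: no successors, so □(q → p) holds vacuously. ✓
c: no successors, so □(q → p) holds vacuously. ✓
d: successors {e}; q → p there: e:T. ✓
e: successors {h}; q → p there: h:T. ✓
h: no successors, so □(q → p) holds vacuously. ✓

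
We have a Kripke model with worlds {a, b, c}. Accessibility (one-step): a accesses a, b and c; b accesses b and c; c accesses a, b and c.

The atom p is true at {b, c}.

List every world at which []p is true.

{b}

a: successors {a, b, c}; p there: a:F, b:T, c:T. ✗
b: successors {b, c}; p there: b:T, c:T. ✓
c: successors {a, b, c}; p there: a:F, b:T, c:T. ✗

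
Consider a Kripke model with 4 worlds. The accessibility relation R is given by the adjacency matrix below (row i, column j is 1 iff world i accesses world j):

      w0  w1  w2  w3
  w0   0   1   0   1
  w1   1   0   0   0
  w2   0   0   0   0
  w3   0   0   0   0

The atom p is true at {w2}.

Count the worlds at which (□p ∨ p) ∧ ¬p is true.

w0: □p ∨ p is F, ¬p is T. ✗
w1: □p ∨ p is F, ¬p is T. ✗
w2: □p ∨ p is T, ¬p is F. ✗
w3: □p ∨ p is T, ¬p is T. ✓
Satisfying worlds: {w3}.

1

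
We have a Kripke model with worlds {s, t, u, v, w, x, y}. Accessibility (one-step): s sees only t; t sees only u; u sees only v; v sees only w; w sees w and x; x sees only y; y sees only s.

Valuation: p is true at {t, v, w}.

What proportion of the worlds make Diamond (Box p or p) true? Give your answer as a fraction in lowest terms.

6/7

s: successors {t}; Box p or p there: t:T. ✓
t: successors {u}; Box p or p there: u:T. ✓
u: successors {v}; Box p or p there: v:T. ✓
v: successors {w}; Box p or p there: w:T. ✓
w: successors {w, x}; Box p or p there: w:T, x:F. ✓
x: successors {y}; Box p or p there: y:F. ✗
y: successors {s}; Box p or p there: s:T. ✓
That's 6 of 7 worlds, so 6/7.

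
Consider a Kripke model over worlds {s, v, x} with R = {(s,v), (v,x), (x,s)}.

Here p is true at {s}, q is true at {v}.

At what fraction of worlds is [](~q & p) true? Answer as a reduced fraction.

s: successors {v}; ~q & p there: v:F. ✗
v: successors {x}; ~q & p there: x:F. ✗
x: successors {s}; ~q & p there: s:T. ✓
That's 1 of 3 worlds, so 1/3.

1/3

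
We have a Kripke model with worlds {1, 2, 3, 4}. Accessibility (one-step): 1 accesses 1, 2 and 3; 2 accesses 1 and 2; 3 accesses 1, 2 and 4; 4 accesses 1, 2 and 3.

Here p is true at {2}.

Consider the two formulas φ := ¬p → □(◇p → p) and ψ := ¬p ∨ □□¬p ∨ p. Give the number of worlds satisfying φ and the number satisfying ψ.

1 and 4

For ¬p → □(◇p → p):
1: ¬p is T, □(◇p → p) is F. ✗
2: ¬p is F, □(◇p → p) is F. ✓
3: ¬p is T, □(◇p → p) is F. ✗
4: ¬p is T, □(◇p → p) is F. ✗
— 1 world.
For ¬p ∨ □□¬p ∨ p:
1: ¬p ∨ □□¬p is T, p is F. ✓
2: ¬p ∨ □□¬p is F, p is T. ✓
3: ¬p ∨ □□¬p is T, p is F. ✓
4: ¬p ∨ □□¬p is T, p is F. ✓
— 4 worlds.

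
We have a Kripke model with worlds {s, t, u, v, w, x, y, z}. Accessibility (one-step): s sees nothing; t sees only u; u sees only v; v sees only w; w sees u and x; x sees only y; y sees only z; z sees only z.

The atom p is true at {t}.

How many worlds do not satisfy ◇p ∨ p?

7

s: ◇p is F, p is F. ✗
t: ◇p is F, p is T. ✓
u: ◇p is F, p is F. ✗
v: ◇p is F, p is F. ✗
w: ◇p is F, p is F. ✗
x: ◇p is F, p is F. ✗
y: ◇p is F, p is F. ✗
z: ◇p is F, p is F. ✗
Satisfying worlds: {t}.
So ◇p ∨ p fails at the other 7 worlds.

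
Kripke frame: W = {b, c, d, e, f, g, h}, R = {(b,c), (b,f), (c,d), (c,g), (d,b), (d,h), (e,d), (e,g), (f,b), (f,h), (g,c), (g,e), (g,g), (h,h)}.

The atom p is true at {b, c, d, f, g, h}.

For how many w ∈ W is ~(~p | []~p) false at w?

b: ~p | []~p is F. ✓
c: ~p | []~p is F. ✓
d: ~p | []~p is F. ✓
e: ~p | []~p is T. ✗
f: ~p | []~p is F. ✓
g: ~p | []~p is F. ✓
h: ~p | []~p is F. ✓
Satisfying worlds: {b, c, d, f, g, h}.
So ~(~p | []~p) fails at the other 1 world.

1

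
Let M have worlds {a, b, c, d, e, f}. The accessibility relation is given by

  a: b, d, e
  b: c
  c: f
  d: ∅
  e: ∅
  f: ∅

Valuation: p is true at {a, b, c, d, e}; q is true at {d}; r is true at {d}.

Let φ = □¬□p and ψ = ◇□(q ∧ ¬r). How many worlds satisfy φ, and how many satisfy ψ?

4 and 2

For □¬□p:
a: successors {b, d, e}; ¬□p there: b:F, d:F, e:F. ✗
b: successors {c}; ¬□p there: c:T. ✓
c: successors {f}; ¬□p there: f:F. ✗
d: no successors, so □¬□p holds vacuously. ✓
e: no successors, so □¬□p holds vacuously. ✓
f: no successors, so □¬□p holds vacuously. ✓
— 4 worlds.
For ◇□(q ∧ ¬r):
a: successors {b, d, e}; □(q ∧ ¬r) there: b:F, d:T, e:T. ✓
b: successors {c}; □(q ∧ ¬r) there: c:F. ✗
c: successors {f}; □(q ∧ ¬r) there: f:T. ✓
d: no successors, so ◇□(q ∧ ¬r) fails. ✗
e: no successors, so ◇□(q ∧ ¬r) fails. ✗
f: no successors, so ◇□(q ∧ ¬r) fails. ✗
— 2 worlds.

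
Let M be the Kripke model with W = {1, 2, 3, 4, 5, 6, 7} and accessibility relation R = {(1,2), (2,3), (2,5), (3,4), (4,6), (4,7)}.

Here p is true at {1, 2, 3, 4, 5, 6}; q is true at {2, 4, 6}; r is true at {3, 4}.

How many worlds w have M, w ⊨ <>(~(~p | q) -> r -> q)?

4

1: successors {2}; ~(~p | q) -> r -> q there: 2:T. ✓
2: successors {3, 5}; ~(~p | q) -> r -> q there: 3:F, 5:T. ✓
3: successors {4}; ~(~p | q) -> r -> q there: 4:T. ✓
4: successors {6, 7}; ~(~p | q) -> r -> q there: 6:T, 7:T. ✓
5: no successors, so <>(~(~p | q) -> r -> q) fails. ✗
6: no successors, so <>(~(~p | q) -> r -> q) fails. ✗
7: no successors, so <>(~(~p | q) -> r -> q) fails. ✗
Satisfying worlds: {1, 2, 3, 4}.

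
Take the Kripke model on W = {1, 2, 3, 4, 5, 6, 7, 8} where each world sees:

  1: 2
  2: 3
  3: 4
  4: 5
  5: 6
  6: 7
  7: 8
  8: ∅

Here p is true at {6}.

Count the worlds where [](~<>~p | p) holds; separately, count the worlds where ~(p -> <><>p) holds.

For [](~<>~p | p):
1: successors {2}; ~<>~p | p there: 2:F. ✗
2: successors {3}; ~<>~p | p there: 3:F. ✗
3: successors {4}; ~<>~p | p there: 4:F. ✗
4: successors {5}; ~<>~p | p there: 5:T. ✓
5: successors {6}; ~<>~p | p there: 6:T. ✓
6: successors {7}; ~<>~p | p there: 7:F. ✗
7: successors {8}; ~<>~p | p there: 8:T. ✓
8: no successors, so [](~<>~p | p) holds vacuously. ✓
— 4 worlds.
For ~(p -> <><>p):
1: p -> <><>p is T. ✗
2: p -> <><>p is T. ✗
3: p -> <><>p is T. ✗
4: p -> <><>p is T. ✗
5: p -> <><>p is T. ✗
6: p -> <><>p is F. ✓
7: p -> <><>p is T. ✗
8: p -> <><>p is T. ✗
— 1 world.

4 and 1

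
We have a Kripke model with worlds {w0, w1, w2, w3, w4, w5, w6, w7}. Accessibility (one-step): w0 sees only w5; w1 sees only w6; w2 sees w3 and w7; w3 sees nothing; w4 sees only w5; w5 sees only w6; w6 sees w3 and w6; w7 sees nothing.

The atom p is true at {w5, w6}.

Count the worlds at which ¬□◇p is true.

w0: □◇p is T. ✗
w1: □◇p is T. ✗
w2: □◇p is F. ✓
w3: □◇p is T. ✗
w4: □◇p is T. ✗
w5: □◇p is T. ✗
w6: □◇p is F. ✓
w7: □◇p is T. ✗
Satisfying worlds: {w2, w6}.

2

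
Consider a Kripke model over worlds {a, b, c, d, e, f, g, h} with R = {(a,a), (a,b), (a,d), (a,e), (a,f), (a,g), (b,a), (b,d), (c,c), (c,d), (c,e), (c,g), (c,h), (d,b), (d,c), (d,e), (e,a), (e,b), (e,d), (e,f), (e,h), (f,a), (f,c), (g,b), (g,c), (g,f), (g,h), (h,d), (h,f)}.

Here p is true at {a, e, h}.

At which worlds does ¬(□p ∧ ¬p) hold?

a: □p ∧ ¬p is F. ✓
b: □p ∧ ¬p is F. ✓
c: □p ∧ ¬p is F. ✓
d: □p ∧ ¬p is F. ✓
e: □p ∧ ¬p is F. ✓
f: □p ∧ ¬p is F. ✓
g: □p ∧ ¬p is F. ✓
h: □p ∧ ¬p is F. ✓

{a, b, c, d, e, f, g, h}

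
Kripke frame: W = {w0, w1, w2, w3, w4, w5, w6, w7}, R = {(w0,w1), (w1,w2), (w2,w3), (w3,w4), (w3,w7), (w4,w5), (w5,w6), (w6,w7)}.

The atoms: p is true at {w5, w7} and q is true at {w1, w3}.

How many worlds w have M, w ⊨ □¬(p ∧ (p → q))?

8

w0: successors {w1}; ¬(p ∧ (p → q)) there: w1:T. ✓
w1: successors {w2}; ¬(p ∧ (p → q)) there: w2:T. ✓
w2: successors {w3}; ¬(p ∧ (p → q)) there: w3:T. ✓
w3: successors {w4, w7}; ¬(p ∧ (p → q)) there: w4:T, w7:T. ✓
w4: successors {w5}; ¬(p ∧ (p → q)) there: w5:T. ✓
w5: successors {w6}; ¬(p ∧ (p → q)) there: w6:T. ✓
w6: successors {w7}; ¬(p ∧ (p → q)) there: w7:T. ✓
w7: no successors, so □¬(p ∧ (p → q)) holds vacuously. ✓
Satisfying worlds: {w0, w1, w2, w3, w4, w5, w6, w7}.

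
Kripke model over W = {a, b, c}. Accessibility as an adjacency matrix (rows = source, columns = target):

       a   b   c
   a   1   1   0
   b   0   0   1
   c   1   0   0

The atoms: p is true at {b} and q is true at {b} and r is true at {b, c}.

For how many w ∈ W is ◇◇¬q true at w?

a: successors {a, b}; ◇¬q there: a:T, b:T. ✓
b: successors {c}; ◇¬q there: c:T. ✓
c: successors {a}; ◇¬q there: a:T. ✓
Satisfying worlds: {a, b, c}.

3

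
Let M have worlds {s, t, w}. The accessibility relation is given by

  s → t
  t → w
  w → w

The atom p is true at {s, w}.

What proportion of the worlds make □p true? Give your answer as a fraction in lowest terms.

s: successors {t}; p there: t:F. ✗
t: successors {w}; p there: w:T. ✓
w: successors {w}; p there: w:T. ✓
That's 2 of 3 worlds, so 2/3.

2/3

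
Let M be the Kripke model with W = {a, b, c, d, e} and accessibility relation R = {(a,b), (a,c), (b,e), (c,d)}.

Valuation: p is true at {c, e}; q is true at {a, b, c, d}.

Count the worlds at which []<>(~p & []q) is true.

a: successors {b, c}; <>(~p & []q) there: b:F, c:T. ✗
b: successors {e}; <>(~p & []q) there: e:F. ✗
c: successors {d}; <>(~p & []q) there: d:F. ✗
d: no successors, so []<>(~p & []q) holds vacuously. ✓
e: no successors, so []<>(~p & []q) holds vacuously. ✓
Satisfying worlds: {d, e}.

2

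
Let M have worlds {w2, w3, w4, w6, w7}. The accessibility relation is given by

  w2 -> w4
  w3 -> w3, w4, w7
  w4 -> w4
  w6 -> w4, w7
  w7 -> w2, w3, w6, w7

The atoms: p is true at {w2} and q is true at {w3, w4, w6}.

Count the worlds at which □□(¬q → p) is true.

2

w2: successors {w4}; □(¬q → p) there: w4:T. ✓
w3: successors {w3, w4, w7}; □(¬q → p) there: w3:F, w4:T, w7:F. ✗
w4: successors {w4}; □(¬q → p) there: w4:T. ✓
w6: successors {w4, w7}; □(¬q → p) there: w4:T, w7:F. ✗
w7: successors {w2, w3, w6, w7}; □(¬q → p) there: w2:T, w3:F, w6:F, w7:F. ✗
Satisfying worlds: {w2, w4}.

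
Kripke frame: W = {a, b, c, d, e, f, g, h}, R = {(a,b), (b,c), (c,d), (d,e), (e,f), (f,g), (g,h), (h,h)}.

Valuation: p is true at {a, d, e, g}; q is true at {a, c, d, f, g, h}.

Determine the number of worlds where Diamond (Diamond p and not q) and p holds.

0

a: Diamond (Diamond p and not q) is F, p is T. ✗
b: Diamond (Diamond p and not q) is F, p is F. ✗
c: Diamond (Diamond p and not q) is F, p is F. ✗
d: Diamond (Diamond p and not q) is F, p is T. ✗
e: Diamond (Diamond p and not q) is F, p is T. ✗
f: Diamond (Diamond p and not q) is F, p is F. ✗
g: Diamond (Diamond p and not q) is F, p is T. ✗
h: Diamond (Diamond p and not q) is F, p is F. ✗
Satisfying worlds: ∅.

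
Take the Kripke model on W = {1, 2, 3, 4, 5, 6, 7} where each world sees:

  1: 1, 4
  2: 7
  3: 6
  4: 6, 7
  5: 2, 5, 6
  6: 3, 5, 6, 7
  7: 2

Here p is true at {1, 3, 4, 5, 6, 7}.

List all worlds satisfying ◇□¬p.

{2, 4, 6}

1: successors {1, 4}; □¬p there: 1:F, 4:F. ✗
2: successors {7}; □¬p there: 7:T. ✓
3: successors {6}; □¬p there: 6:F. ✗
4: successors {6, 7}; □¬p there: 6:F, 7:T. ✓
5: successors {2, 5, 6}; □¬p there: 2:F, 5:F, 6:F. ✗
6: successors {3, 5, 6, 7}; □¬p there: 3:F, 5:F, 6:F, 7:T. ✓
7: successors {2}; □¬p there: 2:F. ✗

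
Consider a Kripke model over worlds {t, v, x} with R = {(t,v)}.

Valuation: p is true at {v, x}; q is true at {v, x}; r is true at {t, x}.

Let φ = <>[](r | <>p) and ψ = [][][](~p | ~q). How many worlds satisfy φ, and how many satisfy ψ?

1 and 3

For <>[](r | <>p):
t: successors {v}; [](r | <>p) there: v:T. ✓
v: no successors, so <>[](r | <>p) fails. ✗
x: no successors, so <>[](r | <>p) fails. ✗
— 1 world.
For [][][](~p | ~q):
t: successors {v}; [][](~p | ~q) there: v:T. ✓
v: no successors, so [][][](~p | ~q) holds vacuously. ✓
x: no successors, so [][][](~p | ~q) holds vacuously. ✓
— 3 worlds.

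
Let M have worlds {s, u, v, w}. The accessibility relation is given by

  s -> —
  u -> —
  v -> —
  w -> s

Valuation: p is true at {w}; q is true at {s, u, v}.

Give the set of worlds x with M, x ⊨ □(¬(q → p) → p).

s: no successors, so □(¬(q → p) → p) holds vacuously. ✓
u: no successors, so □(¬(q → p) → p) holds vacuously. ✓
v: no successors, so □(¬(q → p) → p) holds vacuously. ✓
w: successors {s}; ¬(q → p) → p there: s:F. ✗

{s, u, v}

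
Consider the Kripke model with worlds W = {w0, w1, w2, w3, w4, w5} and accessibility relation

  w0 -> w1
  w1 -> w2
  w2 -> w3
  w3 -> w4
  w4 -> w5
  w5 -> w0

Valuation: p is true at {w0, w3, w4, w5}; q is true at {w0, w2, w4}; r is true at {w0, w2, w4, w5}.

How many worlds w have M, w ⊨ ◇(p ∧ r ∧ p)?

w0: successors {w1}; p ∧ r ∧ p there: w1:F. ✗
w1: successors {w2}; p ∧ r ∧ p there: w2:F. ✗
w2: successors {w3}; p ∧ r ∧ p there: w3:F. ✗
w3: successors {w4}; p ∧ r ∧ p there: w4:T. ✓
w4: successors {w5}; p ∧ r ∧ p there: w5:T. ✓
w5: successors {w0}; p ∧ r ∧ p there: w0:T. ✓
Satisfying worlds: {w3, w4, w5}.

3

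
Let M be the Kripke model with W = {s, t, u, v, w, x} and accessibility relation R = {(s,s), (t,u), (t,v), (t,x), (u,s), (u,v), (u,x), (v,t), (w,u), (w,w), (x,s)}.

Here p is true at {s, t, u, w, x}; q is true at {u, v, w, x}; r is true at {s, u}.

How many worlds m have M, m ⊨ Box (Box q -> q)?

5

s: successors {s}; Box q -> q there: s:T. ✓
t: successors {u, v, x}; Box q -> q there: u:T, v:T, x:T. ✓
u: successors {s, v, x}; Box q -> q there: s:T, v:T, x:T. ✓
v: successors {t}; Box q -> q there: t:F. ✗
w: successors {u, w}; Box q -> q there: u:T, w:T. ✓
x: successors {s}; Box q -> q there: s:T. ✓
Satisfying worlds: {s, t, u, w, x}.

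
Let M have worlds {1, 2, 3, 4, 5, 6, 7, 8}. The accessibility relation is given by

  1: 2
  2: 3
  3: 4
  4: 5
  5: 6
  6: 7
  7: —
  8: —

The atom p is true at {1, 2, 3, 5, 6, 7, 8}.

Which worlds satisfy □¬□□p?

1: successors {2}; ¬□□p there: 2:T. ✓
2: successors {3}; ¬□□p there: 3:F. ✗
3: successors {4}; ¬□□p there: 4:F. ✗
4: successors {5}; ¬□□p there: 5:F. ✗
5: successors {6}; ¬□□p there: 6:F. ✗
6: successors {7}; ¬□□p there: 7:F. ✗
7: no successors, so □¬□□p holds vacuously. ✓
8: no successors, so □¬□□p holds vacuously. ✓

{1, 7, 8}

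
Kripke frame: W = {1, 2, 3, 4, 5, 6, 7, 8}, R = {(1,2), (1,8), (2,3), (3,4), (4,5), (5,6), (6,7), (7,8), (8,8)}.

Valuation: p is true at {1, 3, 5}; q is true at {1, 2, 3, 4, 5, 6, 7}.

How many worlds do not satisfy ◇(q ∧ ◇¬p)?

1: successors {2, 8}; q ∧ ◇¬p there: 2:F, 8:F. ✗
2: successors {3}; q ∧ ◇¬p there: 3:T. ✓
3: successors {4}; q ∧ ◇¬p there: 4:F. ✗
4: successors {5}; q ∧ ◇¬p there: 5:T. ✓
5: successors {6}; q ∧ ◇¬p there: 6:T. ✓
6: successors {7}; q ∧ ◇¬p there: 7:T. ✓
7: successors {8}; q ∧ ◇¬p there: 8:F. ✗
8: successors {8}; q ∧ ◇¬p there: 8:F. ✗
Satisfying worlds: {2, 4, 5, 6}.
So ◇(q ∧ ◇¬p) fails at the other 4 worlds.

4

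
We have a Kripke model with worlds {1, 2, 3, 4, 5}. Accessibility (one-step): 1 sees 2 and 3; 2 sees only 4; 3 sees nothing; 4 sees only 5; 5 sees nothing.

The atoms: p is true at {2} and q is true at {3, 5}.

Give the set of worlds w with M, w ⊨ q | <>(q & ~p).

1: q is F, <>(q & ~p) is T. ✓
2: q is F, <>(q & ~p) is F. ✗
3: q is T, <>(q & ~p) is F. ✓
4: q is F, <>(q & ~p) is T. ✓
5: q is T, <>(q & ~p) is F. ✓

{1, 3, 4, 5}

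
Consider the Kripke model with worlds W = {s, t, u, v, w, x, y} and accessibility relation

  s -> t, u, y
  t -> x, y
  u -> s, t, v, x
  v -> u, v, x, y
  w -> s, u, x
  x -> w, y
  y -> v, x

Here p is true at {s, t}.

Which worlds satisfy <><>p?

s: successors {t, u, y}; <>p there: t:F, u:T, y:F. ✓
t: successors {x, y}; <>p there: x:F, y:F. ✗
u: successors {s, t, v, x}; <>p there: s:T, t:F, v:F, x:F. ✓
v: successors {u, v, x, y}; <>p there: u:T, v:F, x:F, y:F. ✓
w: successors {s, u, x}; <>p there: s:T, u:T, x:F. ✓
x: successors {w, y}; <>p there: w:T, y:F. ✓
y: successors {v, x}; <>p there: v:F, x:F. ✗

{s, u, v, w, x}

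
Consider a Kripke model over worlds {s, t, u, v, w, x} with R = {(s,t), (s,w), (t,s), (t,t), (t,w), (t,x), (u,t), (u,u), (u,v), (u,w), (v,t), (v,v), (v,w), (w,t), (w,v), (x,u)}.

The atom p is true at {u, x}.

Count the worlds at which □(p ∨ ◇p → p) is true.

s: successors {t, w}; p ∨ ◇p → p there: t:F, w:T. ✗
t: successors {s, t, w, x}; p ∨ ◇p → p there: s:T, t:F, w:T, x:T. ✗
u: successors {t, u, v, w}; p ∨ ◇p → p there: t:F, u:T, v:T, w:T. ✗
v: successors {t, v, w}; p ∨ ◇p → p there: t:F, v:T, w:T. ✗
w: successors {t, v}; p ∨ ◇p → p there: t:F, v:T. ✗
x: successors {u}; p ∨ ◇p → p there: u:T. ✓
Satisfying worlds: {x}.

1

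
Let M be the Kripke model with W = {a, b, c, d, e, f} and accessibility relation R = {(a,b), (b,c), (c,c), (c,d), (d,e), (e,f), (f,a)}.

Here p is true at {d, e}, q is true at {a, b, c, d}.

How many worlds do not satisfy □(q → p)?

a: successors {b}; q → p there: b:F. ✗
b: successors {c}; q → p there: c:F. ✗
c: successors {c, d}; q → p there: c:F, d:T. ✗
d: successors {e}; q → p there: e:T. ✓
e: successors {f}; q → p there: f:T. ✓
f: successors {a}; q → p there: a:F. ✗
Satisfying worlds: {d, e}.
So □(q → p) fails at the other 4 worlds.

4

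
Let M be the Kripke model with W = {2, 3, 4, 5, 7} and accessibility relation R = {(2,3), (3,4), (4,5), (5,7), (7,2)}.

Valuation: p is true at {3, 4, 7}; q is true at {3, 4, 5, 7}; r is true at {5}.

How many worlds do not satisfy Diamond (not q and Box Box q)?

4

2: successors {3}; not q and Box Box q there: 3:F. ✗
3: successors {4}; not q and Box Box q there: 4:F. ✗
4: successors {5}; not q and Box Box q there: 5:F. ✗
5: successors {7}; not q and Box Box q there: 7:F. ✗
7: successors {2}; not q and Box Box q there: 2:T. ✓
Satisfying worlds: {7}.
So Diamond (not q and Box Box q) fails at the other 4 worlds.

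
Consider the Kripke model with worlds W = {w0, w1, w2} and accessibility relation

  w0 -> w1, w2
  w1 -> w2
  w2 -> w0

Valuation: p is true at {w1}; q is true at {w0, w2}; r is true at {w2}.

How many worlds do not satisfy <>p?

2

w0: successors {w1, w2}; p there: w1:T, w2:F. ✓
w1: successors {w2}; p there: w2:F. ✗
w2: successors {w0}; p there: w0:F. ✗
Satisfying worlds: {w0}.
So <>p fails at the other 2 worlds.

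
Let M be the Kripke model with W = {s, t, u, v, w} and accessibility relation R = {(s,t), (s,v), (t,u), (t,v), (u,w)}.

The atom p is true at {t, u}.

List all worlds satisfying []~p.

s: successors {t, v}; ~p there: t:F, v:T. ✗
t: successors {u, v}; ~p there: u:F, v:T. ✗
u: successors {w}; ~p there: w:T. ✓
v: no successors, so []~p holds vacuously. ✓
w: no successors, so []~p holds vacuously. ✓

{u, v, w}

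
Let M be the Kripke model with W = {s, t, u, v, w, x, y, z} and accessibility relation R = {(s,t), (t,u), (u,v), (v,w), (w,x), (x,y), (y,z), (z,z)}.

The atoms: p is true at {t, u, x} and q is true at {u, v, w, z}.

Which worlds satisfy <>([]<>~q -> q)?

s: successors {t}; []<>~q -> q there: t:T. ✓
t: successors {u}; []<>~q -> q there: u:T. ✓
u: successors {v}; []<>~q -> q there: v:T. ✓
v: successors {w}; []<>~q -> q there: w:T. ✓
w: successors {x}; []<>~q -> q there: x:T. ✓
x: successors {y}; []<>~q -> q there: y:T. ✓
y: successors {z}; []<>~q -> q there: z:T. ✓
z: successors {z}; []<>~q -> q there: z:T. ✓

{s, t, u, v, w, x, y, z}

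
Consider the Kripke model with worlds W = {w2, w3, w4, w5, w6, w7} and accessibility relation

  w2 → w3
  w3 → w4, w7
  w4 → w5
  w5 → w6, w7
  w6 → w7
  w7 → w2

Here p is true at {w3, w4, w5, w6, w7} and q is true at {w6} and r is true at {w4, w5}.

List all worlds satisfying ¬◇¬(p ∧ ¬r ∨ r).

w2: ◇¬(p ∧ ¬r ∨ r) is F. ✓
w3: ◇¬(p ∧ ¬r ∨ r) is F. ✓
w4: ◇¬(p ∧ ¬r ∨ r) is F. ✓
w5: ◇¬(p ∧ ¬r ∨ r) is F. ✓
w6: ◇¬(p ∧ ¬r ∨ r) is F. ✓
w7: ◇¬(p ∧ ¬r ∨ r) is T. ✗

{w2, w3, w4, w5, w6}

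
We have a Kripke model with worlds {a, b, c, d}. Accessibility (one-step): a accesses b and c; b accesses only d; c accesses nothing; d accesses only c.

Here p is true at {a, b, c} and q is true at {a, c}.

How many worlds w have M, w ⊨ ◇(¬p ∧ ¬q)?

a: successors {b, c}; ¬p ∧ ¬q there: b:F, c:F. ✗
b: successors {d}; ¬p ∧ ¬q there: d:T. ✓
c: no successors, so ◇(¬p ∧ ¬q) fails. ✗
d: successors {c}; ¬p ∧ ¬q there: c:F. ✗
Satisfying worlds: {b}.

1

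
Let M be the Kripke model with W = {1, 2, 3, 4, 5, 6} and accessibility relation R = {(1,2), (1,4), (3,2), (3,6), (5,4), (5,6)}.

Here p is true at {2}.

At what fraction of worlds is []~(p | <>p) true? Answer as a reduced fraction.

1: successors {2, 4}; ~(p | <>p) there: 2:F, 4:T. ✗
2: no successors, so []~(p | <>p) holds vacuously. ✓
3: successors {2, 6}; ~(p | <>p) there: 2:F, 6:T. ✗
4: no successors, so []~(p | <>p) holds vacuously. ✓
5: successors {4, 6}; ~(p | <>p) there: 4:T, 6:T. ✓
6: no successors, so []~(p | <>p) holds vacuously. ✓
That's 4 of 6 worlds, so 4/6 = 2/3.

2/3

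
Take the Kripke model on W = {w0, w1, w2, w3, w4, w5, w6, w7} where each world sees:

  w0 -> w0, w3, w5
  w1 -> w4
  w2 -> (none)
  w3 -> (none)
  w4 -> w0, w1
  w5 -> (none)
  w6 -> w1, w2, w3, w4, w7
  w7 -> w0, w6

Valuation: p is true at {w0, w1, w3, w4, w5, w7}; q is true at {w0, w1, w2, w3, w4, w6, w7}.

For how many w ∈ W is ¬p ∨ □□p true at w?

w0: ¬p is F, □□p is T. ✓
w1: ¬p is F, □□p is T. ✓
w2: ¬p is T, □□p is T. ✓
w3: ¬p is F, □□p is T. ✓
w4: ¬p is F, □□p is T. ✓
w5: ¬p is F, □□p is T. ✓
w6: ¬p is T, □□p is F. ✓
w7: ¬p is F, □□p is F. ✗
Satisfying worlds: {w0, w1, w2, w3, w4, w5, w6}.

7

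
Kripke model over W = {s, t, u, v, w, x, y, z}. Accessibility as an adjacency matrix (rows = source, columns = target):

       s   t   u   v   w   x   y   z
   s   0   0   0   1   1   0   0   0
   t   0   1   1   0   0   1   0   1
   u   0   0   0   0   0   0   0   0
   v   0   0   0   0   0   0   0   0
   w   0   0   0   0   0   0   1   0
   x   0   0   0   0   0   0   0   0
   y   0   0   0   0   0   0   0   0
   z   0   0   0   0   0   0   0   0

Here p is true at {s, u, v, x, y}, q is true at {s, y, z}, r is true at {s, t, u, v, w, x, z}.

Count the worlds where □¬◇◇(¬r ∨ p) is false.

s: successors {v, w}; ¬◇◇(¬r ∨ p) there: v:T, w:T. ✓
t: successors {t, u, x, z}; ¬◇◇(¬r ∨ p) there: t:F, u:T, x:T, z:T. ✗
u: no successors, so □¬◇◇(¬r ∨ p) holds vacuously. ✓
v: no successors, so □¬◇◇(¬r ∨ p) holds vacuously. ✓
w: successors {y}; ¬◇◇(¬r ∨ p) there: y:T. ✓
x: no successors, so □¬◇◇(¬r ∨ p) holds vacuously. ✓
y: no successors, so □¬◇◇(¬r ∨ p) holds vacuously. ✓
z: no successors, so □¬◇◇(¬r ∨ p) holds vacuously. ✓
Satisfying worlds: {s, u, v, w, x, y, z}.
So □¬◇◇(¬r ∨ p) fails at the other 1 world.

1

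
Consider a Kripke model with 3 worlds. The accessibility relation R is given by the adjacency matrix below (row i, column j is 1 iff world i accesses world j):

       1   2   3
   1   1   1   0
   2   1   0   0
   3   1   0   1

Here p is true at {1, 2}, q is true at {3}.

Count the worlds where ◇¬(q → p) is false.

1: successors {1, 2}; ¬(q → p) there: 1:F, 2:F. ✗
2: successors {1}; ¬(q → p) there: 1:F. ✗
3: successors {1, 3}; ¬(q → p) there: 1:F, 3:T. ✓
Satisfying worlds: {3}.
So ◇¬(q → p) fails at the other 2 worlds.

2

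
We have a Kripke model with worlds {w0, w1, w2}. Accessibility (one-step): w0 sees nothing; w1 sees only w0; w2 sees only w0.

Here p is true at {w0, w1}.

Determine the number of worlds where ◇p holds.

w0: no successors, so ◇p fails. ✗
w1: successors {w0}; p there: w0:T. ✓
w2: successors {w0}; p there: w0:T. ✓
Satisfying worlds: {w1, w2}.

2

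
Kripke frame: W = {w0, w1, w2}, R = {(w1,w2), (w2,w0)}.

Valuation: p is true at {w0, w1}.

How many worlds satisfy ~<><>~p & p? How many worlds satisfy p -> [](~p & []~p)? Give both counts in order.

For ~<><>~p & p:
w0: ~<><>~p is T, p is T. ✓
w1: ~<><>~p is T, p is T. ✓
w2: ~<><>~p is T, p is F. ✗
— 2 worlds.
For p -> [](~p & []~p):
w0: p is T, [](~p & []~p) is T. ✓
w1: p is T, [](~p & []~p) is F. ✗
w2: p is F, [](~p & []~p) is F. ✓
— 2 worlds.

2 and 2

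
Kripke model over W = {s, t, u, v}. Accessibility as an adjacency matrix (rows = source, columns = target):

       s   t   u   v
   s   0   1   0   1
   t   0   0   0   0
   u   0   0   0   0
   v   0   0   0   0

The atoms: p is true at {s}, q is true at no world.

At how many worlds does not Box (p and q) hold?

1

s: Box (p and q) is F. ✓
t: Box (p and q) is T. ✗
u: Box (p and q) is T. ✗
v: Box (p and q) is T. ✗
Satisfying worlds: {s}.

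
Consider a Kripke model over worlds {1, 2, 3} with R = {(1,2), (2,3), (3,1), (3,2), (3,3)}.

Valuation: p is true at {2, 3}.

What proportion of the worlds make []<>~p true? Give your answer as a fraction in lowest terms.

1: successors {2}; <>~p there: 2:F. ✗
2: successors {3}; <>~p there: 3:T. ✓
3: successors {1, 2, 3}; <>~p there: 1:F, 2:F, 3:T. ✗
That's 1 of 3 worlds, so 1/3.

1/3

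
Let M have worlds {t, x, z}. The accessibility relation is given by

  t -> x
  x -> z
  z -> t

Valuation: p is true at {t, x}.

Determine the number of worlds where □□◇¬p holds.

1

t: successors {x}; □◇¬p there: x:F. ✗
x: successors {z}; □◇¬p there: z:F. ✗
z: successors {t}; □◇¬p there: t:T. ✓
Satisfying worlds: {z}.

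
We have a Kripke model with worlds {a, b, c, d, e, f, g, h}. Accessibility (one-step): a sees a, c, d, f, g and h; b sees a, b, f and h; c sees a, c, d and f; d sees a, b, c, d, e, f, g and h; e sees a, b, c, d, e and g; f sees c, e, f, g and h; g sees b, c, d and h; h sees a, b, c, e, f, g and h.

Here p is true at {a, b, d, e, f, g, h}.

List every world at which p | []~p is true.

{a, b, d, e, f, g, h}

a: p is T, []~p is F. ✓
b: p is T, []~p is F. ✓
c: p is F, []~p is F. ✗
d: p is T, []~p is F. ✓
e: p is T, []~p is F. ✓
f: p is T, []~p is F. ✓
g: p is T, []~p is F. ✓
h: p is T, []~p is F. ✓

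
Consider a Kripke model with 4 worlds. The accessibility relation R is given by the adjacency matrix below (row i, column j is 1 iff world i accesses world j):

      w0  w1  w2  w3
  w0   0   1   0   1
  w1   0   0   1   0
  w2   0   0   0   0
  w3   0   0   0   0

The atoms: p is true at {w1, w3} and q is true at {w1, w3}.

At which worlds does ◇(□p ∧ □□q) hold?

w0: successors {w1, w3}; □p ∧ □□q there: w1:F, w3:T. ✓
w1: successors {w2}; □p ∧ □□q there: w2:T. ✓
w2: no successors, so ◇(□p ∧ □□q) fails. ✗
w3: no successors, so ◇(□p ∧ □□q) fails. ✗

{w0, w1}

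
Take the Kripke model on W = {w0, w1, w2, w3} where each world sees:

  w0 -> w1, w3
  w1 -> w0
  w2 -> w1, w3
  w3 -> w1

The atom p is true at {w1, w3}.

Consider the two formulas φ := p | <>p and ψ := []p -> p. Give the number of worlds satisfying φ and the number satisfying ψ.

For p | <>p:
w0: p is F, <>p is T. ✓
w1: p is T, <>p is F. ✓
w2: p is F, <>p is T. ✓
w3: p is T, <>p is T. ✓
— 4 worlds.
For []p -> p:
w0: []p is T, p is F. ✗
w1: []p is F, p is T. ✓
w2: []p is T, p is F. ✗
w3: []p is T, p is T. ✓
— 2 worlds.

4 and 2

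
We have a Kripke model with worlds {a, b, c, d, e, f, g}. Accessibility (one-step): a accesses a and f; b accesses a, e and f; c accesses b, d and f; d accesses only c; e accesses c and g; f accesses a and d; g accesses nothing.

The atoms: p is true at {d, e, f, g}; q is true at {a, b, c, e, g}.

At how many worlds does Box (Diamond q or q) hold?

7

a: successors {a, f}; Diamond q or q there: a:T, f:T. ✓
b: successors {a, e, f}; Diamond q or q there: a:T, e:T, f:T. ✓
c: successors {b, d, f}; Diamond q or q there: b:T, d:T, f:T. ✓
d: successors {c}; Diamond q or q there: c:T. ✓
e: successors {c, g}; Diamond q or q there: c:T, g:T. ✓
f: successors {a, d}; Diamond q or q there: a:T, d:T. ✓
g: no successors, so Box (Diamond q or q) holds vacuously. ✓
Satisfying worlds: {a, b, c, d, e, f, g}.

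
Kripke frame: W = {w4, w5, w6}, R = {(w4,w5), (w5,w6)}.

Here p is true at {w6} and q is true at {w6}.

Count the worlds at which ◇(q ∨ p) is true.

w4: successors {w5}; q ∨ p there: w5:F. ✗
w5: successors {w6}; q ∨ p there: w6:T. ✓
w6: no successors, so ◇(q ∨ p) fails. ✗
Satisfying worlds: {w5}.

1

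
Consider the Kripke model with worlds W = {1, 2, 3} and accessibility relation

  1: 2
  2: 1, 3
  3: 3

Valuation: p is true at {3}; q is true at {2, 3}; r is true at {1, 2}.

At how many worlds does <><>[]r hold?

1: successors {2}; <>[]r there: 2:T. ✓
2: successors {1, 3}; <>[]r there: 1:F, 3:F. ✗
3: successors {3}; <>[]r there: 3:F. ✗
Satisfying worlds: {1}.

1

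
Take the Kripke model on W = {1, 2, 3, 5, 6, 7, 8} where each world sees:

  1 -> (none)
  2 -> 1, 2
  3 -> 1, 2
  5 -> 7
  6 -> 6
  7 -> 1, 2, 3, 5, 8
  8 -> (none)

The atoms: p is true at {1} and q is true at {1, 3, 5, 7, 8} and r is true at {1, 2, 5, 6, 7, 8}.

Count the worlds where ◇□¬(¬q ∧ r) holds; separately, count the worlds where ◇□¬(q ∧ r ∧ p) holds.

3 and 4

For ◇□¬(¬q ∧ r):
1: no successors, so ◇□¬(¬q ∧ r) fails. ✗
2: successors {1, 2}; □¬(¬q ∧ r) there: 1:T, 2:F. ✓
3: successors {1, 2}; □¬(¬q ∧ r) there: 1:T, 2:F. ✓
5: successors {7}; □¬(¬q ∧ r) there: 7:F. ✗
6: successors {6}; □¬(¬q ∧ r) there: 6:F. ✗
7: successors {1, 2, 3, 5, 8}; □¬(¬q ∧ r) there: 1:T, 2:F, 3:F, 5:T, 8:T. ✓
8: no successors, so ◇□¬(¬q ∧ r) fails. ✗
— 3 worlds.
For ◇□¬(q ∧ r ∧ p):
1: no successors, so ◇□¬(q ∧ r ∧ p) fails. ✗
2: successors {1, 2}; □¬(q ∧ r ∧ p) there: 1:T, 2:F. ✓
3: successors {1, 2}; □¬(q ∧ r ∧ p) there: 1:T, 2:F. ✓
5: successors {7}; □¬(q ∧ r ∧ p) there: 7:F. ✗
6: successors {6}; □¬(q ∧ r ∧ p) there: 6:T. ✓
7: successors {1, 2, 3, 5, 8}; □¬(q ∧ r ∧ p) there: 1:T, 2:F, 3:F, 5:T, 8:T. ✓
8: no successors, so ◇□¬(q ∧ r ∧ p) fails. ✗
— 4 worlds.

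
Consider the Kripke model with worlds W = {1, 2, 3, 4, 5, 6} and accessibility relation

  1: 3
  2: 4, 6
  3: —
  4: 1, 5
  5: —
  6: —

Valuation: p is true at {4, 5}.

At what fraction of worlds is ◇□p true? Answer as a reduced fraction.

1: successors {3}; □p there: 3:T. ✓
2: successors {4, 6}; □p there: 4:F, 6:T. ✓
3: no successors, so ◇□p fails. ✗
4: successors {1, 5}; □p there: 1:F, 5:T. ✓
5: no successors, so ◇□p fails. ✗
6: no successors, so ◇□p fails. ✗
That's 3 of 6 worlds, so 3/6 = 1/2.

1/2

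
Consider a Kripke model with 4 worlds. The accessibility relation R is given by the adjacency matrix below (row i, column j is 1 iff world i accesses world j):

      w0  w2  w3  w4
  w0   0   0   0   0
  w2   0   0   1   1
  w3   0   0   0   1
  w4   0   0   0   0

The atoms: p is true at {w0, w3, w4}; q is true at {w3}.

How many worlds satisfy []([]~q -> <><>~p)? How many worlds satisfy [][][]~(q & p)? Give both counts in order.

2 and 4

For []([]~q -> <><>~p):
w0: no successors, so []([]~q -> <><>~p) holds vacuously. ✓
w2: successors {w3, w4}; []~q -> <><>~p there: w3:F, w4:F. ✗
w3: successors {w4}; []~q -> <><>~p there: w4:F. ✗
w4: no successors, so []([]~q -> <><>~p) holds vacuously. ✓
— 2 worlds.
For [][][]~(q & p):
w0: no successors, so [][][]~(q & p) holds vacuously. ✓
w2: successors {w3, w4}; [][]~(q & p) there: w3:T, w4:T. ✓
w3: successors {w4}; [][]~(q & p) there: w4:T. ✓
w4: no successors, so [][][]~(q & p) holds vacuously. ✓
— 4 worlds.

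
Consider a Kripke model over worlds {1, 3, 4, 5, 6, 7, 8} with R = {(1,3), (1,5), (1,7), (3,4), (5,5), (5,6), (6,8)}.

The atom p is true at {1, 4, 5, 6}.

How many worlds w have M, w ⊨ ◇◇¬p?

1: successors {3, 5, 7}; ◇¬p there: 3:F, 5:F, 7:F. ✗
3: successors {4}; ◇¬p there: 4:F. ✗
4: no successors, so ◇◇¬p fails. ✗
5: successors {5, 6}; ◇¬p there: 5:F, 6:T. ✓
6: successors {8}; ◇¬p there: 8:F. ✗
7: no successors, so ◇◇¬p fails. ✗
8: no successors, so ◇◇¬p fails. ✗
Satisfying worlds: {5}.

1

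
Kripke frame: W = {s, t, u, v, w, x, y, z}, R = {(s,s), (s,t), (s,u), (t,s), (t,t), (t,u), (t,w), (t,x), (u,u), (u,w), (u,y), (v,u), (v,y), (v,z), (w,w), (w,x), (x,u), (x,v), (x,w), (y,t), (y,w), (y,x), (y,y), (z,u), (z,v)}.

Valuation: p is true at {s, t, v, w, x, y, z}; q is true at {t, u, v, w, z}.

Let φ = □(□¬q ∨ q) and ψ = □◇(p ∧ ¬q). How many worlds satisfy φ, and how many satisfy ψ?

2 and 4

For □(□¬q ∨ q):
s: successors {s, t, u}; □¬q ∨ q there: s:F, t:T, u:T. ✗
t: successors {s, t, u, w, x}; □¬q ∨ q there: s:F, t:T, u:T, w:T, x:F. ✗
u: successors {u, w, y}; □¬q ∨ q there: u:T, w:T, y:F. ✗
v: successors {u, y, z}; □¬q ∨ q there: u:T, y:F, z:T. ✗
w: successors {w, x}; □¬q ∨ q there: w:T, x:F. ✗
x: successors {u, v, w}; □¬q ∨ q there: u:T, v:T, w:T. ✓
y: successors {t, w, x, y}; □¬q ∨ q there: t:T, w:T, x:F, y:F. ✗
z: successors {u, v}; □¬q ∨ q there: u:T, v:T. ✓
— 2 worlds.
For □◇(p ∧ ¬q):
s: successors {s, t, u}; ◇(p ∧ ¬q) there: s:T, t:T, u:T. ✓
t: successors {s, t, u, w, x}; ◇(p ∧ ¬q) there: s:T, t:T, u:T, w:T, x:F. ✗
u: successors {u, w, y}; ◇(p ∧ ¬q) there: u:T, w:T, y:T. ✓
v: successors {u, y, z}; ◇(p ∧ ¬q) there: u:T, y:T, z:F. ✗
w: successors {w, x}; ◇(p ∧ ¬q) there: w:T, x:F. ✗
x: successors {u, v, w}; ◇(p ∧ ¬q) there: u:T, v:T, w:T. ✓
y: successors {t, w, x, y}; ◇(p ∧ ¬q) there: t:T, w:T, x:F, y:T. ✗
z: successors {u, v}; ◇(p ∧ ¬q) there: u:T, v:T. ✓
— 4 worlds.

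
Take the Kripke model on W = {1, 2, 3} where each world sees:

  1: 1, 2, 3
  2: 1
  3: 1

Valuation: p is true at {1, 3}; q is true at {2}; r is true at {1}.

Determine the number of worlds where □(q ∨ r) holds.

1: successors {1, 2, 3}; q ∨ r there: 1:T, 2:T, 3:F. ✗
2: successors {1}; q ∨ r there: 1:T. ✓
3: successors {1}; q ∨ r there: 1:T. ✓
Satisfying worlds: {2, 3}.

2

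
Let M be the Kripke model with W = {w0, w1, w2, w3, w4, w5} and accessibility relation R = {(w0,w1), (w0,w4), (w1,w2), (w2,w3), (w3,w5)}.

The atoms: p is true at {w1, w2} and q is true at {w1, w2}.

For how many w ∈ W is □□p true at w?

w0: successors {w1, w4}; □p there: w1:T, w4:T. ✓
w1: successors {w2}; □p there: w2:F. ✗
w2: successors {w3}; □p there: w3:F. ✗
w3: successors {w5}; □p there: w5:T. ✓
w4: no successors, so □□p holds vacuously. ✓
w5: no successors, so □□p holds vacuously. ✓
Satisfying worlds: {w0, w3, w4, w5}.

4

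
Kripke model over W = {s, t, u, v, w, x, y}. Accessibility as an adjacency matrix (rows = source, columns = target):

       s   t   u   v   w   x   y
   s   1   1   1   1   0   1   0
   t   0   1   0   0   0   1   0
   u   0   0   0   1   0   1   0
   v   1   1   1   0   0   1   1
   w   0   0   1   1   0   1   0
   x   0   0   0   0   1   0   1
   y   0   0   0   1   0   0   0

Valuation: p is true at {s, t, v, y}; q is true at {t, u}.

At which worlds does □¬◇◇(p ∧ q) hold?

s: successors {s, t, u, v, x}; ¬◇◇(p ∧ q) there: s:F, t:F, u:F, v:F, x:T. ✗
t: successors {t, x}; ¬◇◇(p ∧ q) there: t:F, x:T. ✗
u: successors {v, x}; ¬◇◇(p ∧ q) there: v:F, x:T. ✗
v: successors {s, t, u, x, y}; ¬◇◇(p ∧ q) there: s:F, t:F, u:F, x:T, y:F. ✗
w: successors {u, v, x}; ¬◇◇(p ∧ q) there: u:F, v:F, x:T. ✗
x: successors {w, y}; ¬◇◇(p ∧ q) there: w:F, y:F. ✗
y: successors {v}; ¬◇◇(p ∧ q) there: v:F. ✗

∅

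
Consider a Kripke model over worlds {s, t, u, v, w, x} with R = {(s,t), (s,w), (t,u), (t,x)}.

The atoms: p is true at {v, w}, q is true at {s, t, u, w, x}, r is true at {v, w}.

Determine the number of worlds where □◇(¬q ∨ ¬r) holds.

4

s: successors {t, w}; ◇(¬q ∨ ¬r) there: t:T, w:F. ✗
t: successors {u, x}; ◇(¬q ∨ ¬r) there: u:F, x:F. ✗
u: no successors, so □◇(¬q ∨ ¬r) holds vacuously. ✓
v: no successors, so □◇(¬q ∨ ¬r) holds vacuously. ✓
w: no successors, so □◇(¬q ∨ ¬r) holds vacuously. ✓
x: no successors, so □◇(¬q ∨ ¬r) holds vacuously. ✓
Satisfying worlds: {u, v, w, x}.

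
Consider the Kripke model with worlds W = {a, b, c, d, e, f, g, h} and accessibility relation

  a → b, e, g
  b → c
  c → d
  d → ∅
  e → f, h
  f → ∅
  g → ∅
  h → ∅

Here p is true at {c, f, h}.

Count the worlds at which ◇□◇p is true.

a: successors {b, e, g}; □◇p there: b:F, e:F, g:T. ✓
b: successors {c}; □◇p there: c:F. ✗
c: successors {d}; □◇p there: d:T. ✓
d: no successors, so ◇□◇p fails. ✗
e: successors {f, h}; □◇p there: f:T, h:T. ✓
f: no successors, so ◇□◇p fails. ✗
g: no successors, so ◇□◇p fails. ✗
h: no successors, so ◇□◇p fails. ✗
Satisfying worlds: {a, c, e}.

3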